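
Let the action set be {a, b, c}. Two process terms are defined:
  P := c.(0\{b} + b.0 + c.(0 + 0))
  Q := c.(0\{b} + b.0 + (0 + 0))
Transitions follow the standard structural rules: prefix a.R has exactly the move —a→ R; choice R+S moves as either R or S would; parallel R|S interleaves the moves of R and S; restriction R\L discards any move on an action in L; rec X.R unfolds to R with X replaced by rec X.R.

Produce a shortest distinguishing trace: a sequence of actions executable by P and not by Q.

cc

Reachable graph of P (4 states):
  m0 = c.(0\{b} + b.0 + c.(0 + 0)) | ··c··> m1
  m1 = 0\{b} + b.0 + c.(0 + 0) | ··b··> m2, ··c··> m3
  m2 = 0 | ·
  m3 = 0 + 0 | ·
Reachable graph of Q (3 states):
  n0 = c.(0\{b} + b.0 + (0 + 0)) | ··c··> n1
  n1 = 0\{b} + b.0 + (0 + 0) | ··b··> n2
  n2 = 0 | ·
Trace ⟨cc⟩ through P, begin at {m0}:
  [1] c ⇒ {m1}
  [2] c ⇒ {m3}
  P completes σ.
Trace ⟨cc⟩ through Q, begin at {n0}:
  [1] c ⇒ {n1}
  [2] c ⇒ ∅ (Q stuck)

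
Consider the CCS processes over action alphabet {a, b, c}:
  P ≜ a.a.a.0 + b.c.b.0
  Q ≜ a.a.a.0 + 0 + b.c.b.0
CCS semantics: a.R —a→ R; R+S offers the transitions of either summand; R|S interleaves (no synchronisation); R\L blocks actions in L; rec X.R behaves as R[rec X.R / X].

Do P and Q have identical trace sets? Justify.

P's transition system — 6 states:
  p0 = a.a.a.0 + b.c.b.0 :: -a-> p1, -b-> p2
  p1 = a.a.0 :: -a-> p3
  p2 = c.b.0 :: -c-> p4
  p3 = a.0 :: -a-> p5
  p4 = b.0 :: -b-> p5
  p5 = 0 :: (no moves)
Q's transition system — 6 states:
  q0 = a.a.a.0 + 0 + b.c.b.0 :: -a-> q1, -b-> q2
  q1 = a.a.0 :: -a-> q3
  q2 = c.b.0 :: -c-> q4
  q3 = a.0 :: -a-> q5
  q4 = b.0 :: -b-> q5
  q5 = 0 :: (no moves)
Bisimilarity quotient blocks:
  B0 = {p0, q0}
  B1 = {p1, q1}
  B2 = {p3, q3}
  B3 = {p5, q5}
  B4 = {p2, q2}
  B5 = {p4, q4}
p0 ∈ B0, q0 ∈ B0 → same block
Bisimilar ⇒ trace-equivalent.

trace-equivalent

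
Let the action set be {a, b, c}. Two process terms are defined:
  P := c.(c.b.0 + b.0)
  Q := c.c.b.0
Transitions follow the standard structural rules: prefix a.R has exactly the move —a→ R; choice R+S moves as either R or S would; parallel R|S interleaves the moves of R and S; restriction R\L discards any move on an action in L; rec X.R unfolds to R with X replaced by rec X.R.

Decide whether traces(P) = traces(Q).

Reachable graph of P (4 states):
  m0 = c.(c.b.0 + b.0) → =c=> m1
  m1 = c.b.0 + b.0 → =b=> m2, =c=> m3
  m2 = 0 → ·
  m3 = b.0 → =b=> m2
Reachable graph of Q (4 states):
  n0 = c.c.b.0 → =c=> n1
  n1 = c.b.0 → =c=> n2
  n2 = b.0 → =b=> n3
  n3 = 0 → ·
Run σ = ⟨cb⟩ on P: start {m0}
  after c @ step 1: {m1}
  after b @ step 2: {m2}
  ✓ P
Run σ = ⟨cb⟩ on Q: start {n0}
  after c @ step 1: {n1}
  after b @ step 2: ∅  — Q cannot continue

trace-distinct — witness ⟨cb⟩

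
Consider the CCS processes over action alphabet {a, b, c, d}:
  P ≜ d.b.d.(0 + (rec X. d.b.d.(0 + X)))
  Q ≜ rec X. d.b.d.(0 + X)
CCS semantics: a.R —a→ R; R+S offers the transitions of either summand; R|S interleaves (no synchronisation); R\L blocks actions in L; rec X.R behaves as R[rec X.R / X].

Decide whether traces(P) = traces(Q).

LTS(P): 4 reachable states
  m0 = d.b.d.(0 + (rec X. d.b.d.(0 + X))) has moves =d=> m1
  m1 = b.d.(0 + (rec X. d.b.d.(0 + X))) has moves =b=> m2
  m2 = d.(0 + (rec X. d.b.d.(0 + X))) has moves =d=> m3
  m3 = 0 + (rec X. d.b.d.(0 + X)) has moves =d=> m1
LTS(Q): 4 reachable states
  n0 = rec X. d.b.d.(0 + X) has moves =d=> n1
  n1 = b.d.(0 + (rec X. d.b.d.(0 + X))) has moves =b=> n2
  n2 = d.(0 + (rec X. d.b.d.(0 + X))) has moves =d=> n3
  n3 = 0 + (rec X. d.b.d.(0 + X)) has moves =d=> n1
Coarsest stable partition (strong bisimilarity classes):
  B0 = {m0, m3, n0, n3}
  B1 = {m1, n1}
  B2 = {m2, n2}
m0 ∈ B0, n0 ∈ B0 → same block
Bisimilar ⇒ trace-equivalent.

trace-equivalent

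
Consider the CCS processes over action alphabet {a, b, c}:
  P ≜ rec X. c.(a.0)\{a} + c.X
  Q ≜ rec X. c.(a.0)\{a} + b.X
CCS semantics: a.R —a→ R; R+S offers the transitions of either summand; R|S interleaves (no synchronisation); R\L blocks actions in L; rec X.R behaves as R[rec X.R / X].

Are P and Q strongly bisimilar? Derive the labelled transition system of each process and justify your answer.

LTS(P): 2 reachable states
  u0 = rec X. c.(a.0)\{a} + c.X :: ··c··> u0, ··c··> u1
  u1 = (a.0)\{a} :: (no moves)
LTS(Q): 2 reachable states
  v0 = rec X. c.(a.0)\{a} + b.X :: ··b··> v0, ··c··> v1
  v1 = (a.0)\{a} :: (no moves)
Bisimilarity quotient blocks:
  B0 = {u0}
  B1 = {u1, v1}
  B2 = {v0}
u0 ∈ B0, v0 ∈ B2 → different blocks

not bisimilar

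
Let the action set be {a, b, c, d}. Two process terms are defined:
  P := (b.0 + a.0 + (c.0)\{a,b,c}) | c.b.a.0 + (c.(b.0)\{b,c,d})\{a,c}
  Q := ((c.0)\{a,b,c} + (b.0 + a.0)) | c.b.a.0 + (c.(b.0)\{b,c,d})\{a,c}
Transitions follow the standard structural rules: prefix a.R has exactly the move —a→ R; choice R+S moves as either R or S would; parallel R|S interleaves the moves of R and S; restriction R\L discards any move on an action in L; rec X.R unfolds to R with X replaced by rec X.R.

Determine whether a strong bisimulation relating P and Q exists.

Reachable graph of P (8 states):
  u0 = (b.0 + a.0 + (c.0)\{a,b,c}) | c.b.a.0 + (c.(b.0)\{b,c,d})\{a,c} | --a--▸ u1, --b--▸ u1, --c--▸ u2
  u1 = 0 | c.b.a.0 | --c--▸ u3
  u2 = (b.0 + a.0 + (c.0)\{a,b,c}) | b.a.0 | --a--▸ u3, --b--▸ u3, --b--▸ u4
  u3 = 0 | b.a.0 | --b--▸ u5
  u4 = (b.0 + a.0 + (c.0)\{a,b,c}) | a.0 | --a--▸ u5, --a--▸ u6, --b--▸ u5
  u5 = 0 | a.0 | --a--▸ u7
  u6 = (b.0 + a.0 + (c.0)\{a,b,c}) | 0 | --a--▸ u7, --b--▸ u7
  u7 = 0 | 0 | ∅
Reachable graph of Q (8 states):
  v0 = ((c.0)\{a,b,c} + (b.0 + a.0)) | c.b.a.0 + (c.(b.0)\{b,c,d})\{a,c} | --a--▸ v1, --b--▸ v1, --c--▸ v2
  v1 = 0 | c.b.a.0 | --c--▸ v3
  v2 = ((c.0)\{a,b,c} + (b.0 + a.0)) | b.a.0 | --a--▸ v3, --b--▸ v3, --b--▸ v4
  v3 = 0 | b.a.0 | --b--▸ v5
  v4 = ((c.0)\{a,b,c} + (b.0 + a.0)) | a.0 | --a--▸ v5, --a--▸ v6, --b--▸ v5
  v5 = 0 | a.0 | --a--▸ v7
  v6 = ((c.0)\{a,b,c} + (b.0 + a.0)) | 0 | --a--▸ v7, --b--▸ v7
  v7 = 0 | 0 | ∅
Bisimilarity quotient blocks:
  B0 = {u0, v0}
  B1 = {u1, v1}
  B2 = {u3, v3}
  B3 = {u5, v5}
  B4 = {u7, v7}
  B5 = {u2, v2}
  B6 = {u4, v4}
  B7 = {u6, v6}
u0 ∈ B0, v0 ∈ B0 → same block

bisimilar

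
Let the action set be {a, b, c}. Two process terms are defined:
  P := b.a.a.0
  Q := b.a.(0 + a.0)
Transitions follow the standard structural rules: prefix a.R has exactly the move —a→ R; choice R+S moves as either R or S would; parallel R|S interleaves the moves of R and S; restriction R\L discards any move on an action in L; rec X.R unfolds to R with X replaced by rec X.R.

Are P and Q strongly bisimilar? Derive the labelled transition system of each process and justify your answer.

Reachable graph of P (4 states):
  s0 = b.a.a.0 | -b-> s1
  s1 = a.a.0 | -a-> s2
  s2 = a.0 | -a-> s3
  s3 = 0 | deadlocked
Reachable graph of Q (4 states):
  t0 = b.a.(0 + a.0) | -b-> t1
  t1 = a.(0 + a.0) | -a-> t2
  t2 = 0 + a.0 | -a-> t3
  t3 = 0 | deadlocked
Coarsest stable partition (strong bisimilarity classes):
  B0 = {s0, t0}
  B1 = {s1, t1}
  B2 = {s2, t2}
  B3 = {s3, t3}
s0 ∈ B0, t0 ∈ B0 → same block

YES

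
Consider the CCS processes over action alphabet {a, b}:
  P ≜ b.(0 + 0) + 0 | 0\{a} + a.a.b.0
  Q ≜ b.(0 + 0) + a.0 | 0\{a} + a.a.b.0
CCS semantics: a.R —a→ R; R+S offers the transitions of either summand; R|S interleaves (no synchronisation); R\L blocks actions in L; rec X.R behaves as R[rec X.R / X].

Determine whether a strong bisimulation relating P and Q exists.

P's transition system — 5 states:
  u0 = b.(0 + 0) + 0 | 0\{a} + a.a.b.0 has moves -a-> u1, -b-> u2
  u1 = a.b.0 has moves -a-> u3
  u2 = 0 + 0 has moves ·
  u3 = b.0 has moves -b-> u4
  u4 = 0 has moves ·
Q's transition system — 6 states:
  v0 = b.(0 + 0) + a.0 | 0\{a} + a.a.b.0 has moves -a-> v1, -a-> v2, -b-> v3
  v1 = 0 | 0\{a} has moves ·
  v2 = a.b.0 has moves -a-> v4
  v3 = 0 + 0 has moves ·
  v4 = b.0 has moves -b-> v5
  v5 = 0 has moves ·
Coarsest stable partition (strong bisimilarity classes):
  B0 = {u0}
  B1 = {u1, v2}
  B2 = {u3, v4}
  B3 = {u2, u4, v1, v3, v5}
  B4 = {v0}
u0 ∈ B0, v0 ∈ B4 → different blocks

not bisimilar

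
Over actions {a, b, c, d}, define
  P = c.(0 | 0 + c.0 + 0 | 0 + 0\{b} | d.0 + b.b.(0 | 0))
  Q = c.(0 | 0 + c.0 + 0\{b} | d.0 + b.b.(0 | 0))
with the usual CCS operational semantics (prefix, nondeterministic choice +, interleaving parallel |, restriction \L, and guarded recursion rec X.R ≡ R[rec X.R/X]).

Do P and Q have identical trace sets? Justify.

Reachable graph of P (6 states):
  p0 = c.(0 | 0 + c.0 + 0 | 0 + 0\{b} | d.0 + b.b.(0 | 0)) | --c--▸ p1
  p1 = 0 | 0 + c.0 + 0 | 0 + 0\{b} | d.0 + b.b.(0 | 0) | --b--▸ p2, --c--▸ p3, --d--▸ p4
  p2 = b.(0 | 0) | --b--▸ p5
  p3 = 0 | ·
  p4 = 0\{b} | 0 | ·
  p5 = 0 | 0 | ·
Reachable graph of Q (6 states):
  q0 = c.(0 | 0 + c.0 + 0\{b} | d.0 + b.b.(0 | 0)) | --c--▸ q1
  q1 = 0 | 0 + c.0 + 0\{b} | d.0 + b.b.(0 | 0) | --b--▸ q2, --c--▸ q3, --d--▸ q4
  q2 = b.(0 | 0) | --b--▸ q5
  q3 = 0 | ·
  q4 = 0\{b} | 0 | ·
  q5 = 0 | 0 | ·
Bisimilarity quotient blocks:
  B0 = {p0, q0}
  B1 = {p1, q1}
  B2 = {p3, p4, p5, q3, q4, q5}
  B3 = {p2, q2}
p0 ∈ B0, q0 ∈ B0 → same block
Bisimilar ⇒ trace-equivalent.

trace-equivalent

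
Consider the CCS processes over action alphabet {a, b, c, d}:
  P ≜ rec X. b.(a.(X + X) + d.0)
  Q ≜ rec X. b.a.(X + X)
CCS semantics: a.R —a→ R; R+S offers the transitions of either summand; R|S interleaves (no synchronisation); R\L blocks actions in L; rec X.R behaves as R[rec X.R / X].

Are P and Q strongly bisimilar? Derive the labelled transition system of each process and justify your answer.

Reachable graph of P (4 states):
  p0 = rec X. b.(a.(X + X) + d.0) | --b--▸ p1
  p1 = a.((rec X. b.(a.(X + X) + d.0)) + (rec X. b.(a.(X + X) + d.0))) + d.0 | --a--▸ p2, --d--▸ p3
  p2 = (rec X. b.(a.(X + X) + d.0)) + (rec X. b.(a.(X + X) + d.0)) | --b--▸ p1
  p3 = 0 | ·
Reachable graph of Q (3 states):
  q0 = rec X. b.a.(X + X) | --b--▸ q1
  q1 = a.((rec X. b.a.(X + X)) + (rec X. b.a.(X + X))) | --a--▸ q2
  q2 = (rec X. b.a.(X + X)) + (rec X. b.a.(X + X)) | --b--▸ q1
Coarsest stable partition (strong bisimilarity classes):
  B0 = {p0, p2}
  B1 = {p1}
  B2 = {p3}
  B3 = {q0, q2}
  B4 = {q1}
p0 ∈ B0, q0 ∈ B3 → different blocks

P ≁ Q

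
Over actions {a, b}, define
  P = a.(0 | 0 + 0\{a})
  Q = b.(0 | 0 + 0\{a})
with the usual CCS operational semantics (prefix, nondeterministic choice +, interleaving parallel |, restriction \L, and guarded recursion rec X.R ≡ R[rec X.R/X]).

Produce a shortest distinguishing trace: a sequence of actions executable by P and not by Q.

LTS(P): 2 reachable states
  p0 = a.(0 | 0 + 0\{a}) :: --a--▸ p1
  p1 = 0 | 0 + 0\{a} :: ·
LTS(Q): 2 reachable states
  q0 = b.(0 | 0 + 0\{a}) :: --b--▸ q1
  q1 = 0 | 0 + 0\{a} :: ·
Run σ = ⟨a⟩ on P: start {p0}
  [1] a ⇒ {p1}
  ✓ P
Run σ = ⟨a⟩ on Q: start {q0}
  [1] a ⇒ no successor for Q

a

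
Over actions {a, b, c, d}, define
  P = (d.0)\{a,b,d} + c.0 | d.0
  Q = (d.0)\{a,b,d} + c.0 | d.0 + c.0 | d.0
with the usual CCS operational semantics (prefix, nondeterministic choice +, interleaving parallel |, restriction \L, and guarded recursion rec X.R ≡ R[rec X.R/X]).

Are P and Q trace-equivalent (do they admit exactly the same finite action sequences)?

Reachable graph of P (4 states):
  s0 = (d.0)\{a,b,d} + c.0 | d.0 ⊢ -c-> s1, -d-> s2
  s1 = 0 | d.0 ⊢ -d-> s3
  s2 = c.0 | 0 ⊢ -c-> s3
  s3 = 0 | 0 ⊢ stopped
Reachable graph of Q (4 states):
  t0 = (d.0)\{a,b,d} + c.0 | d.0 + c.0 | d.0 ⊢ -c-> t1, -d-> t2
  t1 = 0 | d.0 ⊢ -d-> t3
  t2 = c.0 | 0 ⊢ -c-> t3
  t3 = 0 | 0 ⊢ stopped
Bisimilarity quotient blocks:
  B0 = {s0, t0}
  B1 = {s2, t2}
  B2 = {s3, t3}
  B3 = {s1, t1}
s0 ∈ B0, t0 ∈ B0 → same block
Bisimilar ⇒ trace-equivalent.

traces(P) = traces(Q)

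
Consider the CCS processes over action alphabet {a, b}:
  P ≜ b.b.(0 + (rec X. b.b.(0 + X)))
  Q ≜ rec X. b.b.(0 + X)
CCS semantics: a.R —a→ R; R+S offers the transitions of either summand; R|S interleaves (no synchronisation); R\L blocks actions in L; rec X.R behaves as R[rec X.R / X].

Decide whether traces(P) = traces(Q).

LTS(P): 3 reachable states
  s0 = b.b.(0 + (rec X. b.b.(0 + X))) ⊢ --b--▸ s1
  s1 = b.(0 + (rec X. b.b.(0 + X))) ⊢ --b--▸ s2
  s2 = 0 + (rec X. b.b.(0 + X)) ⊢ --b--▸ s1
LTS(Q): 3 reachable states
  t0 = rec X. b.b.(0 + X) ⊢ --b--▸ t1
  t1 = b.(0 + (rec X. b.b.(0 + X))) ⊢ --b--▸ t2
  t2 = 0 + (rec X. b.b.(0 + X)) ⊢ --b--▸ t1
Partition-refinement fixed point:
  B0 = {s0, s1, s2, t0, t1, t2}
s0 ∈ B0, t0 ∈ B0 → same block
Bisimilar ⇒ trace-equivalent.

traces(P) = traces(Q)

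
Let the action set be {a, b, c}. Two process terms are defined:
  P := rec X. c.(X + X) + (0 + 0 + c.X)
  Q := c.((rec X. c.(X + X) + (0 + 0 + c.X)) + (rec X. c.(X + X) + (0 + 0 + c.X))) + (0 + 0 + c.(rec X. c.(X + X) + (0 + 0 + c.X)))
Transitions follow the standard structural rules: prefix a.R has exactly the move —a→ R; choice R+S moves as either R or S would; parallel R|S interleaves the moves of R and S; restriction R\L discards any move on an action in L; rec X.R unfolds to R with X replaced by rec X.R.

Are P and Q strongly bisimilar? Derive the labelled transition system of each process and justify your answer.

P's transition system — 2 states:
  u0 = rec X. c.(X + X) + (0 + 0 + c.X) → --c--▸ u0, --c--▸ u1
  u1 = (rec X. c.(X + X) + (0 + 0 + c.X)) + (rec X. c.(X + X) + (0 + 0 + c.X)) → --c--▸ u0, --c--▸ u1
Q's transition system — 3 states:
  v0 = c.((rec X. c.(X + X) + (0 + 0 + c.X)) + (rec X. c.(X + X) + (0 + 0 + c.X))) + (0 + 0 + c.(rec X. c.(X + X) + (0 + 0 + c.X))) → --c--▸ v1, --c--▸ v2
  v1 = (rec X. c.(X + X) + (0 + 0 + c.X)) + (rec X. c.(X + X) + (0 + 0 + c.X)) → --c--▸ v1, --c--▸ v2
  v2 = rec X. c.(X + X) + (0 + 0 + c.X) → --c--▸ v1, --c--▸ v2
Coarsest stable partition (strong bisimilarity classes):
  B0 = {u0, u1, v0, v1, v2}
u0 ∈ B0, v0 ∈ B0 → same block

bisimilar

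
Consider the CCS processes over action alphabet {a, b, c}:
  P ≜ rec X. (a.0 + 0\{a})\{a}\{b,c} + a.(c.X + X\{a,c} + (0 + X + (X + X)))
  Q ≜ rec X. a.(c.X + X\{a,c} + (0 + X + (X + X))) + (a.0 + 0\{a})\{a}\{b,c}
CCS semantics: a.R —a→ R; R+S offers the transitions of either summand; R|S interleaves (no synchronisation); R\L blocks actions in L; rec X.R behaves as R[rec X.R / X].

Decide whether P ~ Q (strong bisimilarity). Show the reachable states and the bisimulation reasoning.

YES

LTS(P): 2 reachable states
  m0 = rec X. (a.0 + 0\{a})\{a}\{b,c} + a.(c.X + X\{a,c} + (0 + X + (X + X))) ⊢ --a--▸ m1
  m1 = c.(rec X. (a.0 + 0\{a})\{a}\{b,c} + a.(c.X + X\{a,c} + (0 + X + (X + X)))) + (rec X. (a.0 + 0\{a})\{a}\{b,c} + a.(c.X + X\{a,c} + (0 + X + (X + X))))\{a,c} + (0 + (rec X. (a.0 + 0\{a})\{a}\{b,c} + a.(c.X + X\{a,c} + (0 + X + (X + X)))) + ((rec X. (a.0 + 0\{a})\{a}\{b,c} + a.(c.X + X\{a,c} + (0 + X + (X + X)))) + (rec X. (a.0 + 0\{a})\{a}\{b,c} + a.(c.X + X\{a,c} + (0 + X + (X + X)))))) ⊢ --a--▸ m1, --c--▸ m0
LTS(Q): 2 reachable states
  n0 = rec X. a.(c.X + X\{a,c} + (0 + X + (X + X))) + (a.0 + 0\{a})\{a}\{b,c} ⊢ --a--▸ n1
  n1 = c.(rec X. a.(c.X + X\{a,c} + (0 + X + (X + X))) + (a.0 + 0\{a})\{a}\{b,c}) + (rec X. a.(c.X + X\{a,c} + (0 + X + (X + X))) + (a.0 + 0\{a})\{a}\{b,c})\{a,c} + (0 + (rec X. a.(c.X + X\{a,c} + (0 + X + (X + X))) + (a.0 + 0\{a})\{a}\{b,c}) + ((rec X. a.(c.X + X\{a,c} + (0 + X + (X + X))) + (a.0 + 0\{a})\{a}\{b,c}) + (rec X. a.(c.X + X\{a,c} + (0 + X + (X + X))) + (a.0 + 0\{a})\{a}\{b,c}))) ⊢ --a--▸ n1, --c--▸ n0
Coarsest stable partition (strong bisimilarity classes):
  B0 = {m0, n0}
  B1 = {m1, n1}
m0 ∈ B0, n0 ∈ B0 → same block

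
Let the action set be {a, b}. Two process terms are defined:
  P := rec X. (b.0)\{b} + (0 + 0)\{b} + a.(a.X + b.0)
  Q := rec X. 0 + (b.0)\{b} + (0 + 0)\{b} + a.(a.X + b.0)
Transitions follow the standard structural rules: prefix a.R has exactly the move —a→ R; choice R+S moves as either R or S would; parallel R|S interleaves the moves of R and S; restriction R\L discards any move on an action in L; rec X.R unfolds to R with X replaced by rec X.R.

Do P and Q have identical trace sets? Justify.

LTS(P): 3 reachable states
  s0 = rec X. (b.0)\{b} + (0 + 0)\{b} + a.(a.X + b.0) | -a-> s1
  s1 = a.(rec X. (b.0)\{b} + (0 + 0)\{b} + a.(a.X + b.0)) + b.0 | -a-> s0, -b-> s2
  s2 = 0 | ·
LTS(Q): 3 reachable states
  t0 = rec X. 0 + (b.0)\{b} + (0 + 0)\{b} + a.(a.X + b.0) | -a-> t1
  t1 = a.(rec X. 0 + (b.0)\{b} + (0 + 0)\{b} + a.(a.X + b.0)) + b.0 | -a-> t0, -b-> t2
  t2 = 0 | ·
Partition-refinement fixed point:
  B0 = {s0, t0}
  B1 = {s1, t1}
  B2 = {s2, t2}
s0 ∈ B0, t0 ∈ B0 → same block
Bisimilar ⇒ trace-equivalent.

traces(P) = traces(Q)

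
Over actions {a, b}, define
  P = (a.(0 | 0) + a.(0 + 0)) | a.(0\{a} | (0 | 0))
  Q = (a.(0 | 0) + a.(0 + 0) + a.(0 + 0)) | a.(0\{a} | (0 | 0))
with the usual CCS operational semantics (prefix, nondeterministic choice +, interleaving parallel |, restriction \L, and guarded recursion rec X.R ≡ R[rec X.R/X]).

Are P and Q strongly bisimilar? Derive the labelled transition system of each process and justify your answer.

YES

Reachable graph of P (6 states):
  u0 = (a.(0 | 0) + a.(0 + 0)) | a.(0\{a} | (0 | 0)) → --a--▸ u1, --a--▸ u2, --a--▸ u3
  u1 = (0 + 0) | a.(0\{a} | (0 | 0)) → --a--▸ u4
  u2 = (a.(0 | 0) + a.(0 + 0)) | (0\{a} | (0 | 0)) → --a--▸ u4, --a--▸ u5
  u3 = 0 | 0 | a.(0\{a} | (0 | 0)) → --a--▸ u5
  u4 = (0 + 0) | (0\{a} | (0 | 0)) → (no moves)
  u5 = 0 | 0 | (0\{a} | (0 | 0)) → (no moves)
Reachable graph of Q (6 states):
  v0 = (a.(0 | 0) + a.(0 + 0) + a.(0 + 0)) | a.(0\{a} | (0 | 0)) → --a--▸ v1, --a--▸ v2, --a--▸ v3
  v1 = (0 + 0) | a.(0\{a} | (0 | 0)) → --a--▸ v4
  v2 = (a.(0 | 0) + a.(0 + 0) + a.(0 + 0)) | (0\{a} | (0 | 0)) → --a--▸ v4, --a--▸ v5
  v3 = 0 | 0 | a.(0\{a} | (0 | 0)) → --a--▸ v5
  v4 = (0 + 0) | (0\{a} | (0 | 0)) → (no moves)
  v5 = 0 | 0 | (0\{a} | (0 | 0)) → (no moves)
Coarsest stable partition (strong bisimilarity classes):
  B0 = {u0, v0}
  B1 = {u1, u2, u3, v1, v2, v3}
  B2 = {u4, u5, v4, v5}
u0 ∈ B0, v0 ∈ B0 → same block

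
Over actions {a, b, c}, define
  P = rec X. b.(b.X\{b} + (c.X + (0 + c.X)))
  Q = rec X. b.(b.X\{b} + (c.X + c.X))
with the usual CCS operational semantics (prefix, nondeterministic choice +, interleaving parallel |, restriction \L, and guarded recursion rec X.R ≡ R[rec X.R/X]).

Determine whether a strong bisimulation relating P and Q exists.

bisimilar

LTS(P): 3 reachable states
  s0 = rec X. b.(b.X\{b} + (c.X + (0 + c.X))) | —b→ s1
  s1 = b.(rec X. b.(b.X\{b} + (c.X + (0 + c.X))))\{b} + (c.(rec X. b.(b.X\{b} + (c.X + (0 + c.X)))) + (0 + c.(rec X. b.(b.X\{b} + (c.X + (0 + c.X)))))) | —b→ s2, —c→ s0
  s2 = (rec X. b.(b.X\{b} + (c.X + (0 + c.X))))\{b} | ·
LTS(Q): 3 reachable states
  t0 = rec X. b.(b.X\{b} + (c.X + c.X)) | —b→ t1
  t1 = b.(rec X. b.(b.X\{b} + (c.X + c.X)))\{b} + (c.(rec X. b.(b.X\{b} + (c.X + c.X))) + c.(rec X. b.(b.X\{b} + (c.X + c.X)))) | —b→ t2, —c→ t0
  t2 = (rec X. b.(b.X\{b} + (c.X + c.X)))\{b} | ·
Partition-refinement fixed point:
  B0 = {s0, t0}
  B1 = {s1, t1}
  B2 = {s2, t2}
s0 ∈ B0, t0 ∈ B0 → same block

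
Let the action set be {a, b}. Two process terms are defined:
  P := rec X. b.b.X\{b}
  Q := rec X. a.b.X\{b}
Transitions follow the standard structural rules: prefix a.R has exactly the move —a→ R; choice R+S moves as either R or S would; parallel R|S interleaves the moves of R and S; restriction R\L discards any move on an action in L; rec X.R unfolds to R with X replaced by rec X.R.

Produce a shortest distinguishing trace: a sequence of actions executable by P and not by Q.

b

LTS(P): 3 reachable states
  m0 = rec X. b.b.X\{b} ⊢ ··b··> m1
  m1 = b.(rec X. b.b.X\{b})\{b} ⊢ ··b··> m2
  m2 = (rec X. b.b.X\{b})\{b} ⊢ (no moves)
LTS(Q): 4 reachable states
  n0 = rec X. a.b.X\{b} ⊢ ··a··> n1
  n1 = b.(rec X. a.b.X\{b})\{b} ⊢ ··b··> n2
  n2 = (rec X. a.b.X\{b})\{b} ⊢ ··a··> n3
  n3 = (b.(rec X. a.b.X\{b})\{b})\{b} ⊢ (no moves)
Executing b from P (initial set {m0}):
  after b @ step 1: {m1}
  P completes σ.
Executing b from Q (initial set {n0}):
  after b @ step 1: ∅  — Q cannot continue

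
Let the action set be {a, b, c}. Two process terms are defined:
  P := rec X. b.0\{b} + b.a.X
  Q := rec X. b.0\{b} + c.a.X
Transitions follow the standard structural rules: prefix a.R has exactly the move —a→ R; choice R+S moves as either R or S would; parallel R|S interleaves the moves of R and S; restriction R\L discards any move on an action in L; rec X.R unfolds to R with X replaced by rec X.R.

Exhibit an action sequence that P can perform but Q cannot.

LTS(P): 3 reachable states
  u0 = rec X. b.0\{b} + b.a.X has moves =b=> u1, =b=> u2
  u1 = 0\{b} has moves (no moves)
  u2 = a.(rec X. b.0\{b} + b.a.X) has moves =a=> u0
LTS(Q): 3 reachable states
  v0 = rec X. b.0\{b} + c.a.X has moves =b=> v1, =c=> v2
  v1 = 0\{b} has moves (no moves)
  v2 = a.(rec X. b.0\{b} + c.a.X) has moves =a=> v0
Run σ = ⟨ba⟩ on P: start {u0}
  [1] b ⇒ {u1, u2}
  [2] a ⇒ {u0}
  — P admits the full trace.
Run σ = ⟨ba⟩ on Q: start {v0}
  [1] b ⇒ {v1}
  [2] a ⇒ no successor for Q

ba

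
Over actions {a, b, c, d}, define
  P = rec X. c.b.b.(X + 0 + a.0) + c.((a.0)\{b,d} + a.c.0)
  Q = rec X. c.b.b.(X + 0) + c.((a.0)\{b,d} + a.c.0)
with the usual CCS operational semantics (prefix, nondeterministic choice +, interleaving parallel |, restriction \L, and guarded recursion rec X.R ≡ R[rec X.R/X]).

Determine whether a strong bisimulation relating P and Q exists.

P's transition system — 8 states:
  m0 = rec X. c.b.b.(X + 0 + a.0) + c.((a.0)\{b,d} + a.c.0) → =c=> m1, =c=> m2
  m1 = (a.0)\{b,d} + a.c.0 → =a=> m3, =a=> m4
  m2 = b.b.((rec X. c.b.b.(X + 0 + a.0) + c.((a.0)\{b,d} + a.c.0)) + 0 + a.0) → =b=> m5
  m3 = 0\{b,d} → deadlocked
  m4 = c.0 → =c=> m6
  m5 = b.((rec X. c.b.b.(X + 0 + a.0) + c.((a.0)\{b,d} + a.c.0)) + 0 + a.0) → =b=> m7
  m6 = 0 → deadlocked
  m7 = (rec X. c.b.b.(X + 0 + a.0) + c.((a.0)\{b,d} + a.c.0)) + 0 + a.0 → =a=> m6, =c=> m1, =c=> m2
Q's transition system — 8 states:
  n0 = rec X. c.b.b.(X + 0) + c.((a.0)\{b,d} + a.c.0) → =c=> n1, =c=> n2
  n1 = (a.0)\{b,d} + a.c.0 → =a=> n3, =a=> n4
  n2 = b.b.((rec X. c.b.b.(X + 0) + c.((a.0)\{b,d} + a.c.0)) + 0) → =b=> n5
  n3 = 0\{b,d} → deadlocked
  n4 = c.0 → =c=> n6
  n5 = b.((rec X. c.b.b.(X + 0) + c.((a.0)\{b,d} + a.c.0)) + 0) → =b=> n7
  n6 = 0 → deadlocked
  n7 = (rec X. c.b.b.(X + 0) + c.((a.0)\{b,d} + a.c.0)) + 0 → =c=> n1, =c=> n2
Bisimilarity quotient blocks:
  B0 = {m0}
  B1 = {m2}
  B2 = {m5}
  B3 = {m7}
  B4 = {m3, m6, n3, n6}
  B5 = {m1, n1}
  B6 = {m4, n4}
  B7 = {n0, n7}
  B8 = {n2}
  B9 = {n5}
m0 ∈ B0, n0 ∈ B7 → different blocks

NO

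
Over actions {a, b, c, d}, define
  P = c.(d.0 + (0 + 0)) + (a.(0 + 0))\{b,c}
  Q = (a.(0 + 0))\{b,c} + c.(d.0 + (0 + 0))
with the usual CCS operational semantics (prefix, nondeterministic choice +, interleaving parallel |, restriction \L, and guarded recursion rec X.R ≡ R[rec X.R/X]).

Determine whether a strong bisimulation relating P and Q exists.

YES

Reachable graph of P (4 states):
  m0 = c.(d.0 + (0 + 0)) + (a.(0 + 0))\{b,c} | ··a··> m1, ··c··> m2
  m1 = (0 + 0)\{b,c} | deadlocked
  m2 = d.0 + (0 + 0) | ··d··> m3
  m3 = 0 | deadlocked
Reachable graph of Q (4 states):
  n0 = (a.(0 + 0))\{b,c} + c.(d.0 + (0 + 0)) | ··a··> n1, ··c··> n2
  n1 = (0 + 0)\{b,c} | deadlocked
  n2 = d.0 + (0 + 0) | ··d··> n3
  n3 = 0 | deadlocked
Coarsest stable partition (strong bisimilarity classes):
  B0 = {m0, n0}
  B1 = {m1, m3, n1, n3}
  B2 = {m2, n2}
m0 ∈ B0, n0 ∈ B0 → same block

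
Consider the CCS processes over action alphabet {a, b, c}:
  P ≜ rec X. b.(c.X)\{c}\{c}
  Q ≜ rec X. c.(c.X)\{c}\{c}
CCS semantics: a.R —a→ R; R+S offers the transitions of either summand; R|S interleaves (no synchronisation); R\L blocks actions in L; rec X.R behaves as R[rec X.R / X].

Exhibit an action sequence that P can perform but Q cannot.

LTS(P): 2 reachable states
  u0 = rec X. b.(c.X)\{c}\{c} :: -b-> u1
  u1 = (c.(rec X. b.(c.X)\{c}\{c}))\{c}\{c} :: deadlocked
LTS(Q): 2 reachable states
  v0 = rec X. c.(c.X)\{c}\{c} :: -c-> v1
  v1 = (c.(rec X. c.(c.X)\{c}\{c}))\{c}\{c} :: deadlocked
Run σ = ⟨b⟩ on P: start {u0}
  [1] b ⇒ {u1}
  ✓ P
Run σ = ⟨b⟩ on Q: start {v0}
  [1] b ⇒ ∅ (Q stuck)

b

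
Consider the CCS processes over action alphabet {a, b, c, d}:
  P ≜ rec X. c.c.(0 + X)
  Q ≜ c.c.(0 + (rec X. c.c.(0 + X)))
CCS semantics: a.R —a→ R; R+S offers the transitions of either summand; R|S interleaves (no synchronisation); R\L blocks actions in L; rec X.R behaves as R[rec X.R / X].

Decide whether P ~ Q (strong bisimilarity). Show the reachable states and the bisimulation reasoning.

P's transition system — 3 states:
  m0 = rec X. c.c.(0 + X) has moves —c→ m1
  m1 = c.(0 + (rec X. c.c.(0 + X))) has moves —c→ m2
  m2 = 0 + (rec X. c.c.(0 + X)) has moves —c→ m1
Q's transition system — 3 states:
  n0 = c.c.(0 + (rec X. c.c.(0 + X))) has moves —c→ n1
  n1 = c.(0 + (rec X. c.c.(0 + X))) has moves —c→ n2
  n2 = 0 + (rec X. c.c.(0 + X)) has moves —c→ n1
Coarsest stable partition (strong bisimilarity classes):
  B0 = {m0, m1, m2, n0, n1, n2}
m0 ∈ B0, n0 ∈ B0 → same block

bisimilar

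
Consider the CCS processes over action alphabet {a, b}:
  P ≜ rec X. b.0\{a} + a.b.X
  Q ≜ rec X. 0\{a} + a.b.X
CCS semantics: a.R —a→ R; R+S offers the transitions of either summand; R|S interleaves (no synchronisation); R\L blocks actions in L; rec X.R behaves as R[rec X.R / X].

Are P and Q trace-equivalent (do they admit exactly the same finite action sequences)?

traces(P) ≠ traces(Q) — witness ⟨b⟩

LTS(P): 3 reachable states
  s0 = rec X. b.0\{a} + a.b.X | —a→ s1, —b→ s2
  s1 = b.(rec X. b.0\{a} + a.b.X) | —b→ s0
  s2 = 0\{a} | ·
LTS(Q): 2 reachable states
  t0 = rec X. 0\{a} + a.b.X | —a→ t1
  t1 = b.(rec X. 0\{a} + a.b.X) | —b→ t0
Trace ⟨b⟩ through P, begin at {s0}:
  step 1 (b): {s2}
  — P admits the full trace.
Trace ⟨b⟩ through Q, begin at {t0}:
  step 1 (b): no successor for Q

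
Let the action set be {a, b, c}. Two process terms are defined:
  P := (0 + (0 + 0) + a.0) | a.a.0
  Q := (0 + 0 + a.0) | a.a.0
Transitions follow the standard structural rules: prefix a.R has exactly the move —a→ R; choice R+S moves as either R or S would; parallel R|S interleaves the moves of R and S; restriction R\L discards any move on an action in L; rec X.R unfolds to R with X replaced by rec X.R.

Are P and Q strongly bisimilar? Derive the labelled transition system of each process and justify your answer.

LTS(P): 6 reachable states
  u0 = (0 + (0 + 0) + a.0) | a.a.0 :: =a=> u1, =a=> u2
  u1 = (0 + (0 + 0) + a.0) | a.0 :: =a=> u3, =a=> u4
  u2 = 0 | a.a.0 :: =a=> u4
  u3 = (0 + (0 + 0) + a.0) | 0 :: =a=> u5
  u4 = 0 | a.0 :: =a=> u5
  u5 = 0 | 0 :: deadlocked
LTS(Q): 6 reachable states
  v0 = (0 + 0 + a.0) | a.a.0 :: =a=> v1, =a=> v2
  v1 = (0 + 0 + a.0) | a.0 :: =a=> v3, =a=> v4
  v2 = 0 | a.a.0 :: =a=> v4
  v3 = (0 + 0 + a.0) | 0 :: =a=> v5
  v4 = 0 | a.0 :: =a=> v5
  v5 = 0 | 0 :: deadlocked
Bisimilarity quotient blocks:
  B0 = {u0, v0}
  B1 = {u1, u2, v1, v2}
  B2 = {u3, u4, v3, v4}
  B3 = {u5, v5}
u0 ∈ B0, v0 ∈ B0 → same block

YES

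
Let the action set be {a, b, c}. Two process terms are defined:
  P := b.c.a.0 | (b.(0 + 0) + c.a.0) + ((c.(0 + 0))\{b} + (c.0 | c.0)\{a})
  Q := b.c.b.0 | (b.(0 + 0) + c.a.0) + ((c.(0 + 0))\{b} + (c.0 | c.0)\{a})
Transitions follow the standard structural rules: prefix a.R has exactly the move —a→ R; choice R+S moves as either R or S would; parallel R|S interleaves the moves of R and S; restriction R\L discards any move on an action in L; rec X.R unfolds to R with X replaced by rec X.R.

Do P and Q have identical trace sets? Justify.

LTS(P): 20 reachable states
  u0 = b.c.a.0 | (b.(0 + 0) + c.a.0) + ((c.(0 + 0))\{b} + (c.0 | c.0)\{a}) | ··b··> u1, ··b··> u2, ··c··> u3, ··c··> u4, ··c··> u5, ··c··> u6
  u1 = b.c.a.0 | (0 + 0) | ··b··> u7
  u2 = c.a.0 | (b.(0 + 0) + c.a.0) | ··b··> u7, ··c··> u8, ··c··> u9
  u3 = (0 + 0)\{b} | stopped
  u4 = (0 | c.0)\{a} | ··c··> u10
  u5 = (c.0 | 0)\{a} | ··c··> u10
  u6 = b.c.a.0 | a.0 | ··a··> u11, ··b··> u9
  u7 = c.a.0 | (0 + 0) | ··c··> u12
  u8 = a.0 | (b.(0 + 0) + c.a.0) | ··a··> u13, ··b··> u12, ··c··> u14
  u9 = c.a.0 | a.0 | ··a··> u15, ··c··> u14
  u10 = (0 | 0)\{a} | stopped
  u11 = b.c.a.0 | 0 | ··b··> u15
  u12 = a.0 | (0 + 0) | ··a··> u16
  u13 = 0 | (b.(0 + 0) + c.a.0) | ··b··> u16, ··c··> u17
  u14 = a.0 | a.0 | ··a··> u17, ··a··> u18
  u15 = c.a.0 | 0 | ··c··> u18
  u16 = 0 | (0 + 0) | stopped
  u17 = 0 | a.0 | ··a··> u19
  u18 = a.0 | 0 | ··a··> u19
  u19 = 0 | 0 | stopped
LTS(Q): 20 reachable states
  v0 = b.c.b.0 | (b.(0 + 0) + c.a.0) + ((c.(0 + 0))\{b} + (c.0 | c.0)\{a}) | ··b··> v1, ··b··> v2, ··c··> v3, ··c··> v4, ··c··> v5, ··c··> v6
  v1 = b.c.b.0 | (0 + 0) | ··b··> v7
  v2 = c.b.0 | (b.(0 + 0) + c.a.0) | ··b··> v7, ··c··> v8, ··c··> v9
  v3 = (0 + 0)\{b} | stopped
  v4 = (0 | c.0)\{a} | ··c··> v10
  v5 = (c.0 | 0)\{a} | ··c··> v10
  v6 = b.c.b.0 | a.0 | ··a··> v11, ··b··> v9
  v7 = c.b.0 | (0 + 0) | ··c··> v12
  v8 = b.0 | (b.(0 + 0) + c.a.0) | ··b··> v12, ··b··> v13, ··c··> v14
  v9 = c.b.0 | a.0 | ··a··> v15, ··c··> v14
  v10 = (0 | 0)\{a} | stopped
  v11 = b.c.b.0 | 0 | ··b··> v15
  v12 = b.0 | (0 + 0) | ··b··> v16
  v13 = 0 | (b.(0 + 0) + c.a.0) | ··b··> v16, ··c··> v17
  v14 = b.0 | a.0 | ··a··> v18, ··b··> v17
  v15 = c.b.0 | 0 | ··c··> v18
  v16 = 0 | (0 + 0) | stopped
  v17 = 0 | a.0 | ··a··> v19
  v18 = b.0 | 0 | ··b··> v19
  v19 = 0 | 0 | stopped
Run σ = ⟨bbca⟩ on P: start {u0}
  [1] b ⇒ {u1, u2}
  [2] b ⇒ {u7}
  [3] c ⇒ {u12}
  [4] a ⇒ {u16}
  P completes σ.
Run σ = ⟨bbca⟩ on Q: start {v0}
  [1] b ⇒ {v1, v2}
  [2] b ⇒ {v7}
  [3] c ⇒ {v12}
  [4] a ⇒ ∅ (Q stuck)

trace-distinct — witness ⟨bbca⟩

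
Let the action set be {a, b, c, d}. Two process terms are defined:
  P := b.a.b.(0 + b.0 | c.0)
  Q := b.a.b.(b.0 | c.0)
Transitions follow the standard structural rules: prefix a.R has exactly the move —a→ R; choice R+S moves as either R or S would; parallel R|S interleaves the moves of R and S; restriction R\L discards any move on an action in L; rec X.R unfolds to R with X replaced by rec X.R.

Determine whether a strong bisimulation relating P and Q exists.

Reachable graph of P (7 states):
  p0 = b.a.b.(0 + b.0 | c.0) → ··b··> p1
  p1 = a.b.(0 + b.0 | c.0) → ··a··> p2
  p2 = b.(0 + b.0 | c.0) → ··b··> p3
  p3 = 0 + b.0 | c.0 → ··b··> p4, ··c··> p5
  p4 = 0 | c.0 → ··c··> p6
  p5 = b.0 | 0 → ··b··> p6
  p6 = 0 | 0 → ·
Reachable graph of Q (7 states):
  q0 = b.a.b.(b.0 | c.0) → ··b··> q1
  q1 = a.b.(b.0 | c.0) → ··a··> q2
  q2 = b.(b.0 | c.0) → ··b··> q3
  q3 = b.0 | c.0 → ··b··> q4, ··c··> q5
  q4 = 0 | c.0 → ··c··> q6
  q5 = b.0 | 0 → ··b··> q6
  q6 = 0 | 0 → ·
Bisimilarity quotient blocks:
  B0 = {p0, q0}
  B1 = {p1, q1}
  B2 = {p2, q2}
  B3 = {p3, q3}
  B4 = {p4, q4}
  B5 = {p6, q6}
  B6 = {p5, q5}
p0 ∈ B0, q0 ∈ B0 → same block

YES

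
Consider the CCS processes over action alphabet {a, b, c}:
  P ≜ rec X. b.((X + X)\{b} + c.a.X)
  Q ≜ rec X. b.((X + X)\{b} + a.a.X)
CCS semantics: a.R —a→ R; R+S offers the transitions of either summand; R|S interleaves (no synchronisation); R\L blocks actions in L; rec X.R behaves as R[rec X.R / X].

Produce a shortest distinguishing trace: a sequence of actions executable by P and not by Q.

bc

P's transition system — 3 states:
  u0 = rec X. b.((X + X)\{b} + c.a.X) → -b-> u1
  u1 = ((rec X. b.((X + X)\{b} + c.a.X)) + (rec X. b.((X + X)\{b} + c.a.X)))\{b} + c.a.(rec X. b.((X + X)\{b} + c.a.X)) → -c-> u2
  u2 = a.(rec X. b.((X + X)\{b} + c.a.X)) → -a-> u0
Q's transition system — 3 states:
  v0 = rec X. b.((X + X)\{b} + a.a.X) → -b-> v1
  v1 = ((rec X. b.((X + X)\{b} + a.a.X)) + (rec X. b.((X + X)\{b} + a.a.X)))\{b} + a.a.(rec X. b.((X + X)\{b} + a.a.X)) → -a-> v2
  v2 = a.(rec X. b.((X + X)\{b} + a.a.X)) → -a-> v0
Trace ⟨bc⟩ through P, begin at {u0}:
  [1] b ⇒ {u1}
  [2] c ⇒ {u2}
  ✓ P
Trace ⟨bc⟩ through Q, begin at {v0}:
  [1] b ⇒ {v1}
  [2] c ⇒ ∅ (Q stuck)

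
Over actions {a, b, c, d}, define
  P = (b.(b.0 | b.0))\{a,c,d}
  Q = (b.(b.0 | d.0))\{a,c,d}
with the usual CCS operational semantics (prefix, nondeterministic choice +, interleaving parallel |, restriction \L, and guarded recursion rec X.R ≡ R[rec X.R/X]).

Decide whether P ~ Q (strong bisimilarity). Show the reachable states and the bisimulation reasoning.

LTS(P): 5 reachable states
  u0 = (b.(b.0 | b.0))\{a,c,d} → -b-> u1
  u1 = (b.0 | b.0)\{a,c,d} → -b-> u2, -b-> u3
  u2 = (0 | b.0)\{a,c,d} → -b-> u4
  u3 = (b.0 | 0)\{a,c,d} → -b-> u4
  u4 = (0 | 0)\{a,c,d} → (no moves)
LTS(Q): 3 reachable states
  v0 = (b.(b.0 | d.0))\{a,c,d} → -b-> v1
  v1 = (b.0 | d.0)\{a,c,d} → -b-> v2
  v2 = (0 | d.0)\{a,c,d} → (no moves)
Bisimilarity quotient blocks:
  B0 = {u0}
  B1 = {u1, v0}
  B2 = {u2, u3, v1}
  B3 = {u4, v2}
u0 ∈ B0, v0 ∈ B1 → different blocks

not bisimilar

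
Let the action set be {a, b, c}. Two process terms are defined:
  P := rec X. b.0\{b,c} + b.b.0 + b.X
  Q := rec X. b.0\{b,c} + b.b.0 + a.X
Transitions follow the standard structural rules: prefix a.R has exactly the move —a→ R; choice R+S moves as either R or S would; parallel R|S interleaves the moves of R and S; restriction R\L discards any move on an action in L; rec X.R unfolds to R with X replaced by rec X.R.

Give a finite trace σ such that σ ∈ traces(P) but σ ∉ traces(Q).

bbb

LTS(P): 4 reachable states
  m0 = rec X. b.0\{b,c} + b.b.0 + b.X ⊢ =b=> m0, =b=> m1, =b=> m2
  m1 = 0\{b,c} ⊢ ·
  m2 = b.0 ⊢ =b=> m3
  m3 = 0 ⊢ ·
LTS(Q): 4 reachable states
  n0 = rec X. b.0\{b,c} + b.b.0 + a.X ⊢ =a=> n0, =b=> n1, =b=> n2
  n1 = 0\{b,c} ⊢ ·
  n2 = b.0 ⊢ =b=> n3
  n3 = 0 ⊢ ·
Executing bbb from P (initial set {m0}):
  [1] b ⇒ {m0, m1, m2}
  [2] b ⇒ {m0, m1, m2, m3}
  [3] b ⇒ {m0, m1, m2, m3}
  ✓ P
Executing bbb from Q (initial set {n0}):
  [1] b ⇒ {n1, n2}
  [2] b ⇒ {n3}
  [3] b ⇒ no successor for Q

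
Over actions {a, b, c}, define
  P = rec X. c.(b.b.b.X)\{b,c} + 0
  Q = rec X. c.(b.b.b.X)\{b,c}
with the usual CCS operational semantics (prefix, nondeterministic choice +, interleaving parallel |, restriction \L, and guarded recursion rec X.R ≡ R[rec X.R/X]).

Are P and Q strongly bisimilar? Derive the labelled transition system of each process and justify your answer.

Reachable graph of P (2 states):
  m0 = rec X. c.(b.b.b.X)\{b,c} + 0 → --c--▸ m1
  m1 = (b.b.b.(rec X. c.(b.b.b.X)\{b,c} + 0))\{b,c} → (no moves)
Reachable graph of Q (2 states):
  n0 = rec X. c.(b.b.b.X)\{b,c} → --c--▸ n1
  n1 = (b.b.b.(rec X. c.(b.b.b.X)\{b,c}))\{b,c} → (no moves)
Bisimilarity quotient blocks:
  B0 = {m0, n0}
  B1 = {m1, n1}
m0 ∈ B0, n0 ∈ B0 → same block

YES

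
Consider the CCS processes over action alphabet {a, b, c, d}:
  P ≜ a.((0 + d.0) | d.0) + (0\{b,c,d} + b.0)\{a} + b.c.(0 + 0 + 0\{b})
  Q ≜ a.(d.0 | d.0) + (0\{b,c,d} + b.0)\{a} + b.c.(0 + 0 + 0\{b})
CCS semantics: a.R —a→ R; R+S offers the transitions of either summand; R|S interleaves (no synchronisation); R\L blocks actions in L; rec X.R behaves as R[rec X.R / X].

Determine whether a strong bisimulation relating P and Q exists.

YES

LTS(P): 8 reachable states
  s0 = a.((0 + d.0) | d.0) + (0\{b,c,d} + b.0)\{a} + b.c.(0 + 0 + 0\{b}) has moves =a=> s1, =b=> s2, =b=> s3
  s1 = (0 + d.0) | d.0 has moves =d=> s4, =d=> s5
  s2 = 0\{a} has moves ·
  s3 = c.(0 + 0 + 0\{b}) has moves =c=> s6
  s4 = (0 + d.0) | 0 has moves =d=> s7
  s5 = 0 | d.0 has moves =d=> s7
  s6 = 0 + 0 + 0\{b} has moves ·
  s7 = 0 | 0 has moves ·
LTS(Q): 8 reachable states
  t0 = a.(d.0 | d.0) + (0\{b,c,d} + b.0)\{a} + b.c.(0 + 0 + 0\{b}) has moves =a=> t1, =b=> t2, =b=> t3
  t1 = d.0 | d.0 has moves =d=> t4, =d=> t5
  t2 = 0\{a} has moves ·
  t3 = c.(0 + 0 + 0\{b}) has moves =c=> t6
  t4 = 0 | d.0 has moves =d=> t7
  t5 = d.0 | 0 has moves =d=> t7
  t6 = 0 + 0 + 0\{b} has moves ·
  t7 = 0 | 0 has moves ·
Partition-refinement fixed point:
  B0 = {s0, t0}
  B1 = {s1, t1}
  B2 = {s4, s5, t4, t5}
  B3 = {s2, s6, s7, t2, t6, t7}
  B4 = {s3, t3}
s0 ∈ B0, t0 ∈ B0 → same block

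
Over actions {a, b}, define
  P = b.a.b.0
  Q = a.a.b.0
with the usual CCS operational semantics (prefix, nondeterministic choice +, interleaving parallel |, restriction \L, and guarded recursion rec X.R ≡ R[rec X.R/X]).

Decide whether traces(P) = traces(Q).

NO — witness ⟨b⟩

LTS(P): 4 reachable states
  u0 = b.a.b.0 ⊢ —b→ u1
  u1 = a.b.0 ⊢ —a→ u2
  u2 = b.0 ⊢ —b→ u3
  u3 = 0 ⊢ (no moves)
LTS(Q): 4 reachable states
  v0 = a.a.b.0 ⊢ —a→ v1
  v1 = a.b.0 ⊢ —a→ v2
  v2 = b.0 ⊢ —b→ v3
  v3 = 0 ⊢ (no moves)
Run σ = ⟨b⟩ on P: start {u0}
  step 1 (b): {u1}
  — P admits the full trace.
Run σ = ⟨b⟩ on Q: start {v0}
  step 1 (b): no successor for Q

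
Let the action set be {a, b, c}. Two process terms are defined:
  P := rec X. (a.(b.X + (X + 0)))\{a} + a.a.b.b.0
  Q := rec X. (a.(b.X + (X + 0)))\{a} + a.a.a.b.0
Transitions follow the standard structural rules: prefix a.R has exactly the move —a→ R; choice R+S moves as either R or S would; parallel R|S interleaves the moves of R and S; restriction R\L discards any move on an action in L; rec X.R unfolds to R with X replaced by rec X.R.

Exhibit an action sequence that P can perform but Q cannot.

LTS(P): 5 reachable states
  u0 = rec X. (a.(b.X + (X + 0)))\{a} + a.a.b.b.0 ⊢ -a-> u1
  u1 = a.b.b.0 ⊢ -a-> u2
  u2 = b.b.0 ⊢ -b-> u3
  u3 = b.0 ⊢ -b-> u4
  u4 = 0 ⊢ deadlocked
LTS(Q): 5 reachable states
  v0 = rec X. (a.(b.X + (X + 0)))\{a} + a.a.a.b.0 ⊢ -a-> v1
  v1 = a.a.b.0 ⊢ -a-> v2
  v2 = a.b.0 ⊢ -a-> v3
  v3 = b.0 ⊢ -b-> v4
  v4 = 0 ⊢ deadlocked
Trace ⟨aab⟩ through P, begin at {u0}:
  [1] a ⇒ {u1}
  [2] a ⇒ {u2}
  [3] b ⇒ {u3}
  ✓ P
Trace ⟨aab⟩ through Q, begin at {v0}:
  [1] a ⇒ {v1}
  [2] a ⇒ {v2}
  [3] b ⇒ ∅ (Q stuck)

aab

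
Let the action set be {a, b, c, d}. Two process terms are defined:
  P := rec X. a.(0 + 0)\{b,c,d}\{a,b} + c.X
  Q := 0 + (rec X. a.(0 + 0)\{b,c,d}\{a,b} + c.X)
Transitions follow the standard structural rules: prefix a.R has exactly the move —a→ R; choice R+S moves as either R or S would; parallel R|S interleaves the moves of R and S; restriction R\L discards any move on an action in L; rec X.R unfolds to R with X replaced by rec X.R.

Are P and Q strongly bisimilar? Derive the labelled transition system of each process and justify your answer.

bisimilar

P's transition system — 2 states:
  m0 = rec X. a.(0 + 0)\{b,c,d}\{a,b} + c.X has moves -a-> m1, -c-> m0
  m1 = (0 + 0)\{b,c,d}\{a,b} has moves ∅
Q's transition system — 3 states:
  n0 = 0 + (rec X. a.(0 + 0)\{b,c,d}\{a,b} + c.X) has moves -a-> n1, -c-> n2
  n1 = (0 + 0)\{b,c,d}\{a,b} has moves ∅
  n2 = rec X. a.(0 + 0)\{b,c,d}\{a,b} + c.X has moves -a-> n1, -c-> n2
Partition-refinement fixed point:
  B0 = {m0, n0, n2}
  B1 = {m1, n1}
m0 ∈ B0, n0 ∈ B0 → same block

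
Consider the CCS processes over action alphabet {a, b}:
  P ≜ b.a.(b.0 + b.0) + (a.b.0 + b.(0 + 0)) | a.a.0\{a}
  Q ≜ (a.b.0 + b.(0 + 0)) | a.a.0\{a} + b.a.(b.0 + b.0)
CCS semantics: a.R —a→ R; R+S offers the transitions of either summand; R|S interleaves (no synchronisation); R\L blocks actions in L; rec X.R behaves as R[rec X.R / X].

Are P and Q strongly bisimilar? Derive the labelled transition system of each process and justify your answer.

YES

LTS(P): 15 reachable states
  s0 = b.a.(b.0 + b.0) + (a.b.0 + b.(0 + 0)) | a.a.0\{a} → =a=> s1, =a=> s2, =b=> s3, =b=> s4
  s1 = (a.b.0 + b.(0 + 0)) | a.0\{a} → =a=> s5, =a=> s6, =b=> s7
  s2 = b.0 | a.a.0\{a} → =a=> s6, =b=> s8
  s3 = (0 + 0) | a.a.0\{a} → =a=> s7
  s4 = a.(b.0 + b.0) → =a=> s9
  s5 = (a.b.0 + b.(0 + 0)) | 0\{a} → =a=> s10, =b=> s11
  s6 = b.0 | a.0\{a} → =a=> s10, =b=> s12
  s7 = (0 + 0) | a.0\{a} → =a=> s11
  s8 = 0 | a.a.0\{a} → =a=> s12
  s9 = b.0 + b.0 → =b=> s13
  s10 = b.0 | 0\{a} → =b=> s14
  s11 = (0 + 0) | 0\{a} → ∅
  s12 = 0 | a.0\{a} → =a=> s14
  s13 = 0 → ∅
  s14 = 0 | 0\{a} → ∅
LTS(Q): 15 reachable states
  t0 = (a.b.0 + b.(0 + 0)) | a.a.0\{a} + b.a.(b.0 + b.0) → =a=> t1, =a=> t2, =b=> t3, =b=> t4
  t1 = (a.b.0 + b.(0 + 0)) | a.0\{a} → =a=> t5, =a=> t6, =b=> t7
  t2 = b.0 | a.a.0\{a} → =a=> t6, =b=> t8
  t3 = (0 + 0) | a.a.0\{a} → =a=> t7
  t4 = a.(b.0 + b.0) → =a=> t9
  t5 = (a.b.0 + b.(0 + 0)) | 0\{a} → =a=> t10, =b=> t11
  t6 = b.0 | a.0\{a} → =a=> t10, =b=> t12
  t7 = (0 + 0) | a.0\{a} → =a=> t11
  t8 = 0 | a.a.0\{a} → =a=> t12
  t9 = b.0 + b.0 → =b=> t13
  t10 = b.0 | 0\{a} → =b=> t14
  t11 = (0 + 0) | 0\{a} → ∅
  t12 = 0 | a.0\{a} → =a=> t14
  t13 = 0 → ∅
  t14 = 0 | 0\{a} → ∅
Partition-refinement fixed point:
  B0 = {s0, t0}
  B1 = {s2, t2}
  B2 = {s3, s8, t3, t8}
  B3 = {s12, s7, t12, t7}
  B4 = {s11, s13, s14, t11, t13, t14}
  B5 = {s6, t6}
  B6 = {s10, s9, t10, t9}
  B7 = {s4, t4}
  B8 = {s1, t1}
  B9 = {s5, t5}
s0 ∈ B0, t0 ∈ B0 → same block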